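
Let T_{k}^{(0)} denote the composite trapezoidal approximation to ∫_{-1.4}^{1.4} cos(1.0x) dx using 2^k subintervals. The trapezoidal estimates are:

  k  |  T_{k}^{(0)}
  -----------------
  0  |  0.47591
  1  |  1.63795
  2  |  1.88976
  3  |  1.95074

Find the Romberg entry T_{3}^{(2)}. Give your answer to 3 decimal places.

1.971

T_{2}^{(1)} = (4·1.88976 − 1.63795) / 3 = 1.97370
T_{3}^{(1)} = (4·1.95074 − 1.88976) / 3 = 1.97107
T_{3}^{(2)} = (16·1.97107 − 1.97370) / 15 = 1.97089
(Column j=1 coincides with Simpson's rule on the same nodes.)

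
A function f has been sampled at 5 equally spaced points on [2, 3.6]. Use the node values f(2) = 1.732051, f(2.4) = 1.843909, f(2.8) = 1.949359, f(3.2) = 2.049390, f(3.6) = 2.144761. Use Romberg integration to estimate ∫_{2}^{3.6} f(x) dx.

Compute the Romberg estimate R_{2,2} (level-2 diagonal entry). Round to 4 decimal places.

R_{0,0} (trapezoid, 1 panel, h=1.6000): 3.101450
R_{1,0} (trapezoid, 2 panels, h=0.8000): 3.110212
R_{2,0} (trapezoid, 4 panels, h=0.4000): 3.112426
R_{1,1} = 3.110212 + (3.110212 − 3.101450)/3 = 3.113133
R_{2,1} = 3.112426 + (3.112426 − 3.110212)/3 = 3.113164
R_{2,2} = 3.113164 + (3.113164 − 3.113133)/15 = 3.113166

3.1132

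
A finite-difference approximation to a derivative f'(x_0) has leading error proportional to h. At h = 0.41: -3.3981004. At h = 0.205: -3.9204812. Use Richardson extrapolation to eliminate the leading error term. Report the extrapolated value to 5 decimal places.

The leading error scales as h; refining by a factor of 2 reduces it by 2^1 = 2.
Extrapolated value = (2·A(h/2) − A(h)) / (2 − 1)
= (2·(-3.9204812) − (-3.3981004)) / 1
= -4.4428620 / 1 = -4.4428620

-4.44286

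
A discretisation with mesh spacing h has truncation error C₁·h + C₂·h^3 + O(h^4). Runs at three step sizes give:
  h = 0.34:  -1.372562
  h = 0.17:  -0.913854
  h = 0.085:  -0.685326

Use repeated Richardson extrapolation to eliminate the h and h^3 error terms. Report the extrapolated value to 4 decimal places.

-0.4570

First eliminate the h term (factor 2^1 = 2):
  B₁ = (2·(-0.913854) − (-1.372562))/1 = -0.455146
  B₂ = (2·(-0.685326) − (-0.913854))/1 = -0.456798
Then eliminate the h^3 term (factor 2^3 = 8):
  (8·(-0.456798) − (-0.455146))/7 = -0.457034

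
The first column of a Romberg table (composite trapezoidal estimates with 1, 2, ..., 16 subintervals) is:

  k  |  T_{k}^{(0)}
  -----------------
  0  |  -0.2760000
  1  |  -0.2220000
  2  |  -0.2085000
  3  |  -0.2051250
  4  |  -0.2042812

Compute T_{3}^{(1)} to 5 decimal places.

Richardson extrapolation on the trapezoidal column (denominator 4−1=3):
T_{3}^{(1)} = -0.2051250 + (-0.2051250 − (-0.2085000))/3 = -0.2040000
(Column j=1 coincides with Simpson's rule on the same nodes.)

-0.20400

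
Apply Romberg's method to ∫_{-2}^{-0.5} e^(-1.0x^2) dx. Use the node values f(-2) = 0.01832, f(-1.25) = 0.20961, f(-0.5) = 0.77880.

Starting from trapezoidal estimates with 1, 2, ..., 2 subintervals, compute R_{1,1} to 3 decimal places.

0.409

R_{0,0} (trapezoid, 1 panel, h=1.5000): 0.59784
R_{1,0} (trapezoid, 2 panels, h=0.7500): 0.45613
R_{1,1} = 0.45613 + (0.45613 − 0.59784)/3 = 0.40889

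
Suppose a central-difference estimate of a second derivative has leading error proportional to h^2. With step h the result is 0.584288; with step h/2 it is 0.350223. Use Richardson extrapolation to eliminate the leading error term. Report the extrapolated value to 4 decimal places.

The leading error scales as h^2; refining by a factor of 2 reduces it by 2^2 = 4.
Extrapolated value = (4·A(h/2) − A(h)) / (4 − 1)
= (4·0.350223 − 0.584288) / 3
= 0.816604 / 3 = 0.272201

0.2722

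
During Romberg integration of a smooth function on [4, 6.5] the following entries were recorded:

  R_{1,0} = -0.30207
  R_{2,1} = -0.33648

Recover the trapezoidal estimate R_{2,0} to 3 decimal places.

-0.328

From R_{2,1} = (4·R_{2,0} − R_{1,0})/3, solve for R_{2,0}:
4·R_{2,0} = 3·(-0.33648) + (-0.30207) = -1.31151
R_{2,0} = -0.32788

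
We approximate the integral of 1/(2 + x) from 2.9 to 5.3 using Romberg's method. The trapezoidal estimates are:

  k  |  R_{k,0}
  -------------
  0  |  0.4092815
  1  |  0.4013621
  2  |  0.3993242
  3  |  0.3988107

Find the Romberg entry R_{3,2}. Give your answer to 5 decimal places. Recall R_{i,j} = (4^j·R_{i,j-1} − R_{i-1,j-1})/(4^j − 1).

R_{2,1} = (4·0.3993242 − 0.4013621) / 3 = 0.3986449
R_{3,1} = (4·0.3988107 − 0.3993242) / 3 = 0.3986395
R_{3,2} = (16·0.3986395 − 0.3986449) / 15 = 0.3986391
(Column j=1 coincides with Simpson's rule on the same nodes.)

0.39864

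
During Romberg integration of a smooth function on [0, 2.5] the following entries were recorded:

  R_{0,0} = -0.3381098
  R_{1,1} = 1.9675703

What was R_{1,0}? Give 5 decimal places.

1.39115

From R_{1,1} = (4·R_{1,0} − R_{0,0})/3, solve for R_{1,0}:
4·R_{1,0} = 3·1.9675703 + (-0.3381098) = 5.5646011
R_{1,0} = 1.3911503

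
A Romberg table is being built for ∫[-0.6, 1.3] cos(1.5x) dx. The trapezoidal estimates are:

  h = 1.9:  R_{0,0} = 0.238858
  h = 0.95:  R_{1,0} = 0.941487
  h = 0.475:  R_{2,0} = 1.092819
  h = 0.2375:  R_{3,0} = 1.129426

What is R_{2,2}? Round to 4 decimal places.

1.1411

R_{1,1} = 0.941487 + (0.941487 − 0.238858)/3 = 1.175697
R_{2,1} = (4·1.092819 − 0.941487) / 3 = 1.143263
R_{2,2} = (16·1.143263 − 1.175697) / 15 = 1.141101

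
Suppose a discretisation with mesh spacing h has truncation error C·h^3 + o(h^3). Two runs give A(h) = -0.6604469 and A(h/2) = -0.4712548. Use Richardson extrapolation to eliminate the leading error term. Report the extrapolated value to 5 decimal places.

The leading error scales as h^3; refining by a factor of 2 reduces it by 2^3 = 8.
Extrapolated value = (8·A(h/2) − A(h)) / (8 − 1)
= (8·(-0.4712548) − (-0.6604469)) / 7
= -3.1095915 / 7 = -0.4442274

-0.44423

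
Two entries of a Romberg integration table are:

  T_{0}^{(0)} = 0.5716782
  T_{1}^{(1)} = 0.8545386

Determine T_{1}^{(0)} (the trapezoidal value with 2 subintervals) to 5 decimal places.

0.78382

From T_{1}^{(1)} = (4·T_{1}^{(0)} − T_{0}^{(0)})/3, solve for T_{1}^{(0)}:
4·T_{1}^{(0)} = 3·0.8545386 + 0.5716782 = 3.1352940
T_{1}^{(0)} = 0.7838235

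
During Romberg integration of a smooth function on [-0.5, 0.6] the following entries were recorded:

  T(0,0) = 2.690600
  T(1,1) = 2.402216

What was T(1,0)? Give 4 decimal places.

From T(1,1) = (4·T(1,0) − T(0,0))/3, solve for T(1,0):
4·T(1,0) = 3·2.402216 + 2.690600 = 9.897248
T(1,0) = 2.474312

2.4743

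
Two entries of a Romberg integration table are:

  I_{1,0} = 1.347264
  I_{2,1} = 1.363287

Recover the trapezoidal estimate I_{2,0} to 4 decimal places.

1.3593

From I_{2,1} = (4·I_{2,0} − I_{1,0})/3, solve for I_{2,0}:
4·I_{2,0} = 3·1.363287 + 1.347264 = 5.437125
I_{2,0} = 1.359281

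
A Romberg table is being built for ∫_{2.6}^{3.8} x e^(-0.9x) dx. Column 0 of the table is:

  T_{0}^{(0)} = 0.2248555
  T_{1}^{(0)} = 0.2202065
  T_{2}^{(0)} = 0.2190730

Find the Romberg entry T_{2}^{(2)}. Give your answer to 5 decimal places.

0.21870

Richardson extrapolation on the trapezoidal column (denominator 4−1=3):
T_{1}^{(1)} = 0.2202065 + (0.2202065 − 0.2248555)/3 = 0.2186568
T_{2}^{(1)} = 0.2190730 + (0.2190730 − 0.2202065)/3 = 0.2186952
T_{2}^{(2)} = 0.2186952 + (0.2186952 − 0.2186568)/15 = 0.2186978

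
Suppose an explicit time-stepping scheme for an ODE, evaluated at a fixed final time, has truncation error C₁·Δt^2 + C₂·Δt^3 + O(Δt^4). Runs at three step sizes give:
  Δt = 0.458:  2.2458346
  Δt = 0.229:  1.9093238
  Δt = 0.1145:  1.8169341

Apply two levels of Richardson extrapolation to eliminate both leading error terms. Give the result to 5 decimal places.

First eliminate the Δt^2 term (factor 2^2 = 4):
  B₁ = (4·1.9093238 − 2.2458346)/3 = 1.7971535
  B₂ = (4·1.8169341 − 1.9093238)/3 = 1.7861375
Then eliminate the Δt^3 term (factor 2^3 = 8):
  (8·1.7861375 − 1.7971535)/7 = 1.7845638

1.78456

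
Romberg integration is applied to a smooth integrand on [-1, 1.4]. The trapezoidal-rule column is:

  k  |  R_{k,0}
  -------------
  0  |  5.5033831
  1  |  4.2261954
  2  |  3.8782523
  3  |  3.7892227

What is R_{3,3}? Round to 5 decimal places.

R_{1,1} = (4·4.2261954 − 5.5033831) / 3 = 3.8004662
R_{2,1} = 3.8782523 + (3.8782523 − 4.2261954)/3 = 3.7622713
R_{3,1} = (4·3.7892227 − 3.8782523) / 3 = 3.7595462
R_{2,2} = 3.7622713 + (3.7622713 − 3.8004662)/15 = 3.7597250
R_{3,2} = 3.7595462 + (3.7595462 − 3.7622713)/15 = 3.7593645
R_{3,3} = 3.7593645 + (3.7593645 − 3.7597250)/63 = 3.7593588

3.75936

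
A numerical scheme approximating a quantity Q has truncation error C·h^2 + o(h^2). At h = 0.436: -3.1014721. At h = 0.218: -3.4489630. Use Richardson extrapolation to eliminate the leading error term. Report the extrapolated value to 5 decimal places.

The leading error scales as h^2; refining by a factor of 2 reduces it by 2^2 = 4.
Extrapolated value = (4·A(h/2) − A(h)) / (4 − 1)
= (4·(-3.4489630) − (-3.1014721)) / 3
= -10.6943799 / 3 = -3.5647933

-3.56479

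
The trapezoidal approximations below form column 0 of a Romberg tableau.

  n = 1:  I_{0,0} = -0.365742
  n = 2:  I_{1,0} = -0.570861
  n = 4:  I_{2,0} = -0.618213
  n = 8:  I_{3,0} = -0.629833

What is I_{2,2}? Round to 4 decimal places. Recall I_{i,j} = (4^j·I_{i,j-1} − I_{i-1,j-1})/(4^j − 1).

-0.6336

I_{1,1} = (4·(-0.570861) − (-0.365742)) / 3 = -0.639234
I_{2,1} = (4·(-0.618213) − (-0.570861)) / 3 = -0.633997
I_{2,2} = (16·(-0.633997) − (-0.639234)) / 15 = -0.633648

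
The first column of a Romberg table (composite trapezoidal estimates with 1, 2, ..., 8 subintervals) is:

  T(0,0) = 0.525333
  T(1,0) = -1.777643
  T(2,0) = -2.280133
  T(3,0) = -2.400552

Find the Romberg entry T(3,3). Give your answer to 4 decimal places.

Richardson extrapolation on the trapezoidal column (denominator 4−1=3):
T(1,1) = -1.777643 + (-1.777643 − 0.525333)/3 = -2.545302
T(2,1) = (4·(-2.280133) − (-1.777643)) / 3 = -2.447630
T(3,1) = -2.400552 + (-2.400552 − (-2.280133))/3 = -2.440692
T(2,2) = (16·(-2.447630) − (-2.545302)) / 15 = -2.441119
T(3,2) = -2.440692 + (-2.440692 − (-2.447630))/15 = -2.440229
T(3,3) = -2.440229 + (-2.440229 − (-2.441119))/63 = -2.440215

-2.4402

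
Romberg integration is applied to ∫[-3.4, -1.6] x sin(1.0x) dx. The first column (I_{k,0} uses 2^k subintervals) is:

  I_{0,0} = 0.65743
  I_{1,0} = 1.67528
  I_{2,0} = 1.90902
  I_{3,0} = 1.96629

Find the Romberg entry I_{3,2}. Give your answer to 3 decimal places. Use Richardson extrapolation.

1.985

Richardson extrapolation on the trapezoidal column (denominator 4−1=3):
I_{2,1} = (4·1.90902 − 1.67528) / 3 = 1.98693
I_{3,1} = 1.96629 + (1.96629 − 1.90902)/3 = 1.98538
I_{3,2} = (16·1.98538 − 1.98693) / 15 = 1.98528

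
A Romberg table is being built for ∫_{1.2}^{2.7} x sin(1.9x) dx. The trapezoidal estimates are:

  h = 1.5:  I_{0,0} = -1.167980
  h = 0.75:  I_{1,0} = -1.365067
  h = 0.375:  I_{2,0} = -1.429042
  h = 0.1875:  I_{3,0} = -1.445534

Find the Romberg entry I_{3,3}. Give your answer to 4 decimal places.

-1.4511

Richardson extrapolation on the trapezoidal column (denominator 4−1=3):
I_{1,1} = -1.365067 + (-1.365067 − (-1.167980))/3 = -1.430763
I_{2,1} = -1.429042 + (-1.429042 − (-1.365067))/3 = -1.450367
I_{3,1} = -1.445534 + (-1.445534 − (-1.429042))/3 = -1.451031
I_{2,2} = -1.450367 + (-1.450367 − (-1.430763))/15 = -1.451674
I_{3,2} = -1.451031 + (-1.451031 − (-1.450367))/15 = -1.451075
I_{3,3} = (64·(-1.451075) − (-1.451674)) / 63 = -1.451065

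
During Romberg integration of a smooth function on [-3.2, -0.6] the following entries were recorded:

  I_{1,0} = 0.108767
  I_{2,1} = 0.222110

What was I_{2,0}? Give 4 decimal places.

From I_{2,1} = (4·I_{2,0} − I_{1,0})/3, solve for I_{2,0}:
4·I_{2,0} = 3·0.222110 + 0.108767 = 0.775097
I_{2,0} = 0.193774

0.1938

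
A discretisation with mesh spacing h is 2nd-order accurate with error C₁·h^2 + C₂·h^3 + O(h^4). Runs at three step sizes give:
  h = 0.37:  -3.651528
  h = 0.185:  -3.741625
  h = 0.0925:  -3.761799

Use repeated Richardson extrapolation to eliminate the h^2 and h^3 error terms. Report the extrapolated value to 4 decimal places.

First eliminate the h^2 term (factor 2^2 = 4):
  B₁ = (4·(-3.741625) − (-3.651528))/3 = -3.771657
  B₂ = (4·(-3.761799) − (-3.741625))/3 = -3.768524
Then eliminate the h^3 term (factor 2^3 = 8):
  (8·(-3.768524) − (-3.771657))/7 = -3.768076

-3.7681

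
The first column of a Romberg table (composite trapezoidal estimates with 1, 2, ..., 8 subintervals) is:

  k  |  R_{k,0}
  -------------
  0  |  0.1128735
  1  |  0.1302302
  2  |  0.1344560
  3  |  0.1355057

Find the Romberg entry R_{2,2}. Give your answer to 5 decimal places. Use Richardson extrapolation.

0.13585

R_{1,1} = (4·0.1302302 − 0.1128735) / 3 = 0.1360158
R_{2,1} = (4·0.1344560 − 0.1302302) / 3 = 0.1358646
R_{2,2} = 0.1358646 + (0.1358646 − 0.1360158)/15 = 0.1358545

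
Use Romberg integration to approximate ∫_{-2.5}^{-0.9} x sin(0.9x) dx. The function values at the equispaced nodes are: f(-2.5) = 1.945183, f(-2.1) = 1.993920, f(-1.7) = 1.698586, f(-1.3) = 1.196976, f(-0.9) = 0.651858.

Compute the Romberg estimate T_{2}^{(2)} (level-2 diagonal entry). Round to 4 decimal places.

2.5008

T_{0}^{(0)} (trapezoid, 1 panel, h=1.6000): 2.077633
T_{1}^{(0)} (trapezoid, 2 panels, h=0.8000): 2.397685
T_{2}^{(0)} (trapezoid, 4 panels, h=0.4000): 2.475201
T_{1}^{(1)} = 2.397685 + (2.397685 − 2.077633)/3 = 2.504369
T_{2}^{(1)} = 2.475201 + (2.475201 − 2.397685)/3 = 2.501040
T_{2}^{(2)} = 2.501040 + (2.501040 − 2.504369)/15 = 2.500818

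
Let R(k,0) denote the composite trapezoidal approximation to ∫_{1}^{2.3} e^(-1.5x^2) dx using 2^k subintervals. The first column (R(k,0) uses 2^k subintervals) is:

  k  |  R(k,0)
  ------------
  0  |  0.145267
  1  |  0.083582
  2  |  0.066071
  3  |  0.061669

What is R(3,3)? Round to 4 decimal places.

R(1,1) = (4·0.083582 − 0.145267) / 3 = 0.063020
R(2,1) = 0.066071 + (0.066071 − 0.083582)/3 = 0.060234
R(3,1) = 0.061669 + (0.061669 − 0.066071)/3 = 0.060202
R(2,2) = (16·0.060234 − 0.063020) / 15 = 0.060048
R(3,2) = (16·0.060202 − 0.060234) / 15 = 0.060200
R(3,3) = 0.060200 + (0.060200 − 0.060048)/63 = 0.060202

0.0602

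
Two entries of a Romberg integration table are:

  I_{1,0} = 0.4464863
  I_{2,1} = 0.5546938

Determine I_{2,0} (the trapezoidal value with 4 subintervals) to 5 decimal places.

0.52764

From I_{2,1} = (4·I_{2,0} − I_{1,0})/3, solve for I_{2,0}:
4·I_{2,0} = 3·0.5546938 + 0.4464863 = 2.1105677
I_{2,0} = 0.5276419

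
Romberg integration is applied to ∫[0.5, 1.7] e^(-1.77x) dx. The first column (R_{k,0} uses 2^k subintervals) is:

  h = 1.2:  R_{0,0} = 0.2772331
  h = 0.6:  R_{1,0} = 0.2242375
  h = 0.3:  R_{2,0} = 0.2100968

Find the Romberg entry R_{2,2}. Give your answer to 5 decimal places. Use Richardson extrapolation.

Richardson extrapolation on the trapezoidal column (denominator 4−1=3):
R_{1,1} = 0.2242375 + (0.2242375 − 0.2772331)/3 = 0.2065723
R_{2,1} = 0.2100968 + (0.2100968 − 0.2242375)/3 = 0.2053832
R_{2,2} = 0.2053832 + (0.2053832 − 0.2065723)/15 = 0.2053039

0.20530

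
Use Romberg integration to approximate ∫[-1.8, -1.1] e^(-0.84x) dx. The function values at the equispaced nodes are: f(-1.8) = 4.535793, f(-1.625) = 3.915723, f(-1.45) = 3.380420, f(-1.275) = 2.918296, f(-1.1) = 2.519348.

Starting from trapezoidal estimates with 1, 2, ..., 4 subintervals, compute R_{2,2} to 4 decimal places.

R_{0,0} (trapezoid, 1 panel, h=0.7000): 2.469299
R_{1,0} (trapezoid, 2 panels, h=0.3500): 2.417797
R_{2,0} (trapezoid, 4 panels, h=0.1750): 2.404852
R_{1,1} = 2.417797 + (2.417797 − 2.469299)/3 = 2.400630
R_{2,1} = 2.404852 + (2.404852 − 2.417797)/3 = 2.400537
R_{2,2} = 2.400537 + (2.400537 − 2.400630)/15 = 2.400531

2.4005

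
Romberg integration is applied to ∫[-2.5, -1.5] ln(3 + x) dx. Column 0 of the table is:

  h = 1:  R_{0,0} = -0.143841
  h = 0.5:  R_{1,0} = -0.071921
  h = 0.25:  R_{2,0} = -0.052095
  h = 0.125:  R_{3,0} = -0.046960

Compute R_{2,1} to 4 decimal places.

R_{2,1} = (4·(-0.052095) − (-0.071921)) / 3 = -0.045486

-0.0455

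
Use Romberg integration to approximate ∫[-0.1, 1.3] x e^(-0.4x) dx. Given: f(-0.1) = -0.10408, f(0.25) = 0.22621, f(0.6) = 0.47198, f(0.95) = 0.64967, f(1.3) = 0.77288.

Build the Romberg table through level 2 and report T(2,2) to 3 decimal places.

0.597

T(0,0) (trapezoid, 1 panel, h=1.4000): 0.46816
T(1,0) (trapezoid, 2 panels, h=0.7000): 0.56447
T(2,0) (trapezoid, 4 panels, h=0.3500): 0.58879
T(1,1) = 0.56447 + (0.56447 − 0.46816)/3 = 0.59657
T(2,1) = 0.58879 + (0.58879 − 0.56447)/3 = 0.59690
T(2,2) = 0.59690 + (0.59690 − 0.59657)/15 = 0.59692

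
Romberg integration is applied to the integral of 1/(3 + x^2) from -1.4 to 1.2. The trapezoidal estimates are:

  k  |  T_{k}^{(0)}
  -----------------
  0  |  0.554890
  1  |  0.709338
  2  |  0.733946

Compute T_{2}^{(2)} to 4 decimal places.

T_{1}^{(1)} = 0.709338 + (0.709338 − 0.554890)/3 = 0.760821
T_{2}^{(1)} = 0.733946 + (0.733946 − 0.709338)/3 = 0.742149
T_{2}^{(2)} = (16·0.742149 − 0.760821) / 15 = 0.740904

0.7409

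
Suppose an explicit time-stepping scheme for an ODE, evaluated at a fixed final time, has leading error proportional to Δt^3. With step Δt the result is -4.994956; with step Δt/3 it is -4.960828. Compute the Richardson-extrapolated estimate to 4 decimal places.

The leading error scales as Δt^3; refining by a factor of 3 reduces it by 3^3 = 27.
Extrapolated value = (27·A(Δt/3) − A(Δt)) / (27 − 1)
= (27·(-4.960828) − (-4.994956)) / 26
= -128.947400 / 26 = -4.959515

-4.9595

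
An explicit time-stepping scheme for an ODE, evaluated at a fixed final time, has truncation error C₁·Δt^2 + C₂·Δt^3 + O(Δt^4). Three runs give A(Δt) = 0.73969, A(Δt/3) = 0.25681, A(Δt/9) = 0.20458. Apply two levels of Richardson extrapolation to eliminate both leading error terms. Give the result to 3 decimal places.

0.198

First eliminate the Δt^2 term (factor 3^2 = 9):
  B₁ = (9·0.25681 − 0.73969)/8 = 0.19645
  B₂ = (9·0.20458 − 0.25681)/8 = 0.19805
Then eliminate the Δt^3 term (factor 3^3 = 27):
  (27·0.19805 − 0.19645)/26 = 0.19811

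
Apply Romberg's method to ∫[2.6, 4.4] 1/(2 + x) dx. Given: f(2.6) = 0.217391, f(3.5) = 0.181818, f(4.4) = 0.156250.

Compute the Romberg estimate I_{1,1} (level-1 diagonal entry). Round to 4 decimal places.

I_{0,0} (trapezoid, 1 panel, h=1.8000): 0.336277
I_{1,0} (trapezoid, 2 panels, h=0.9000): 0.331775
I_{1,1} = 0.331775 + (0.331775 − 0.336277)/3 = 0.330274

0.3303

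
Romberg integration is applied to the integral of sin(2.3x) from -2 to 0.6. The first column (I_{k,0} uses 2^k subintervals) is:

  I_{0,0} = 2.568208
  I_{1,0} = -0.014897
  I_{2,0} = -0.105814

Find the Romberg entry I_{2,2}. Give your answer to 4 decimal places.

-0.0868

Richardson extrapolation on the trapezoidal column (denominator 4−1=3):
I_{1,1} = (4·(-0.014897) − 2.568208) / 3 = -0.875932
I_{2,1} = -0.105814 + (-0.105814 − (-0.014897))/3 = -0.136120
I_{2,2} = (16·(-0.136120) − (-0.875932)) / 15 = -0.086799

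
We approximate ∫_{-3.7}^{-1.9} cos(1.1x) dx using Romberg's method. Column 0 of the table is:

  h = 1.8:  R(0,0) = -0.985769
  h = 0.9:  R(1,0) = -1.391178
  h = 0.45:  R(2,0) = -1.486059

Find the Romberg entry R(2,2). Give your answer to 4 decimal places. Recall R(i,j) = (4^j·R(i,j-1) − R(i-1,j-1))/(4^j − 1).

Richardson extrapolation on the trapezoidal column (denominator 4−1=3):
R(1,1) = (4·(-1.391178) − (-0.985769)) / 3 = -1.526314
R(2,1) = (4·(-1.486059) − (-1.391178)) / 3 = -1.517686
R(2,2) = (16·(-1.517686) − (-1.526314)) / 15 = -1.517111
(Column j=1 coincides with Simpson's rule on the same nodes.)

-1.5171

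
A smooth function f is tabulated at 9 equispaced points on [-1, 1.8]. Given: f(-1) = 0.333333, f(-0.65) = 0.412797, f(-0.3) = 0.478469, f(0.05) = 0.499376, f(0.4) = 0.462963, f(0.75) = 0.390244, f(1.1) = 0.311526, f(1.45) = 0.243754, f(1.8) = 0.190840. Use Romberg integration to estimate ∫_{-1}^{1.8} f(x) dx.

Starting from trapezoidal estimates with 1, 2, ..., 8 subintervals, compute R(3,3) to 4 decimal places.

R(0,0) (trapezoid, 1 panel, h=2.8000): 0.733842
R(1,0) (trapezoid, 2 panels, h=1.4000): 1.015069
R(2,0) (trapezoid, 4 panels, h=0.7000): 1.060531
R(3,0) (trapezoid, 8 panels, h=0.3500): 1.071425
R(1,1) = 1.015069 + (1.015069 − 0.733842)/3 = 1.108811
R(2,1) = 1.060531 + (1.060531 − 1.015069)/3 = 1.075685
R(3,1) = 1.071425 + (1.071425 − 1.060531)/3 = 1.075056
R(2,2) = 1.075685 + (1.075685 − 1.108811)/15 = 1.073477
R(3,2) = 1.075056 + (1.075056 − 1.075685)/15 = 1.075014
R(3,3) = 1.075014 + (1.075014 − 1.073477)/63 = 1.075038

1.0750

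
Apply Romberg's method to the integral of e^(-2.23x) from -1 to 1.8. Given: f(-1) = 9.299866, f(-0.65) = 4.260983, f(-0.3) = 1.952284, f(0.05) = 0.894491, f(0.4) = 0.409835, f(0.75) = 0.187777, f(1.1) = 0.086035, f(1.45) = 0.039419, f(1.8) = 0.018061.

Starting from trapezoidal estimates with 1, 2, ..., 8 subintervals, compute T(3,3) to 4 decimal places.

T(0,0) (trapezoid, 1 panel, h=2.8000): 13.045098
T(1,0) (trapezoid, 2 panels, h=1.4000): 7.096318
T(2,0) (trapezoid, 4 panels, h=0.7000): 4.974982
T(3,0) (trapezoid, 8 panels, h=0.3500): 4.371426
T(1,1) = 7.096318 + (7.096318 − 13.045098)/3 = 5.113391
T(2,1) = 4.974982 + (4.974982 − 7.096318)/3 = 4.267870
T(3,1) = 4.371426 + (4.371426 − 4.974982)/3 = 4.170241
T(2,2) = 4.267870 + (4.267870 − 5.113391)/15 = 4.211502
T(3,2) = 4.170241 + (4.170241 − 4.267870)/15 = 4.163732
T(3,3) = 4.163732 + (4.163732 − 4.211502)/63 = 4.162974

4.1630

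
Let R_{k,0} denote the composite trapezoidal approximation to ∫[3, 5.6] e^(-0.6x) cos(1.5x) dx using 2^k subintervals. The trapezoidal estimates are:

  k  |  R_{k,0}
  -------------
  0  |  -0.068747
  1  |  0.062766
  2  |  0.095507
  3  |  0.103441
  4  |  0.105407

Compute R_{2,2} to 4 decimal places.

Richardson extrapolation on the trapezoidal column (denominator 4−1=3):
R_{1,1} = (4·0.062766 − (-0.068747)) / 3 = 0.106604
R_{2,1} = 0.095507 + (0.095507 − 0.062766)/3 = 0.106421
R_{2,2} = 0.106421 + (0.106421 − 0.106604)/15 = 0.106409

0.1064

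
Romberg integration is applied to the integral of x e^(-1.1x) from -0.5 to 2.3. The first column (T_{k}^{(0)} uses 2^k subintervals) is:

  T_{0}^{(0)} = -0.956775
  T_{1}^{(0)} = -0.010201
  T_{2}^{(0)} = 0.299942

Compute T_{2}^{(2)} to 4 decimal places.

0.4099

T_{1}^{(1)} = (4·(-0.010201) − (-0.956775)) / 3 = 0.305324
T_{2}^{(1)} = 0.299942 + (0.299942 − (-0.010201))/3 = 0.403323
T_{2}^{(2)} = 0.403323 + (0.403323 − 0.305324)/15 = 0.409856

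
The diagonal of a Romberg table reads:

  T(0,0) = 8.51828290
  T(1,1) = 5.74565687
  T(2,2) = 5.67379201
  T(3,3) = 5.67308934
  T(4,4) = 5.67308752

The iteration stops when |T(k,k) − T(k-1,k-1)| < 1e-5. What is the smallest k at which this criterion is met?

|T(1,1) − T(0,0)| = 2.77262603 ≥ 1e-5
|T(2,2) − T(1,1)| = 0.07186486 ≥ 1e-5
|T(3,3) − T(2,2)| = 0.00070267 ≥ 1e-5
|T(4,4) − T(3,3)| = 0.00000182 < 1e-5

k = 4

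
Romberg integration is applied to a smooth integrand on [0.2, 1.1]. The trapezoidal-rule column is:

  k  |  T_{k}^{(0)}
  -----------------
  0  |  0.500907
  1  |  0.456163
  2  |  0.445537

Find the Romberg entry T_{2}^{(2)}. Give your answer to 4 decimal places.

Richardson extrapolation on the trapezoidal column (denominator 4−1=3):
T_{1}^{(1)} = 0.456163 + (0.456163 − 0.500907)/3 = 0.441248
T_{2}^{(1)} = (4·0.445537 − 0.456163) / 3 = 0.441995
T_{2}^{(2)} = 0.441995 + (0.441995 − 0.441248)/15 = 0.442045
(Column j=1 coincides with Simpson's rule on the same nodes.)

0.4420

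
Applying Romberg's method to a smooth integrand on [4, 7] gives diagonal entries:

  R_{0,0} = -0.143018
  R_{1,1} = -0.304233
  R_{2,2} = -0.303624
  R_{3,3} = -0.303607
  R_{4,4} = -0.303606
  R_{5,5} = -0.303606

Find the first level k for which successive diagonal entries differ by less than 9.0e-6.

|R_{1,1} − R_{0,0}| = 0.161215 ≥ 9.0e-6
|R_{2,2} − R_{1,1}| = 0.000609 ≥ 9.0e-6
|R_{3,3} − R_{2,2}| = 0.000017 ≥ 9.0e-6
|R_{4,4} − R_{3,3}| = 0.000001 < 9.0e-6

k = 4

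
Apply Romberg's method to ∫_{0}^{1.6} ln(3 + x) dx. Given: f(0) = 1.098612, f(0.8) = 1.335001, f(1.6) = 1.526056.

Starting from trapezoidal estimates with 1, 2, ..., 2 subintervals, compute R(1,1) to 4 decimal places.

2.1239

R(0,0) (trapezoid, 1 panel, h=1.6000): 2.099734
R(1,0) (trapezoid, 2 panels, h=0.8000): 2.117868
R(1,1) = 2.117868 + (2.117868 − 2.099734)/3 = 2.123913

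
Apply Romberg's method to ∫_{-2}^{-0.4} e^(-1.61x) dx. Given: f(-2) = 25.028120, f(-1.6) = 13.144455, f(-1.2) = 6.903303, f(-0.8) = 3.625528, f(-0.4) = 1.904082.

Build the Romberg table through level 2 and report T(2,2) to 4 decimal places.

T(0,0) (trapezoid, 1 panel, h=1.6000): 21.545762
T(1,0) (trapezoid, 2 panels, h=0.8000): 16.295523
T(2,0) (trapezoid, 4 panels, h=0.4000): 14.855755
T(1,1) = 16.295523 + (16.295523 − 21.545762)/3 = 14.545443
T(2,1) = 14.855755 + (14.855755 − 16.295523)/3 = 14.375832
T(2,2) = 14.375832 + (14.375832 − 14.545443)/15 = 14.364525

14.3645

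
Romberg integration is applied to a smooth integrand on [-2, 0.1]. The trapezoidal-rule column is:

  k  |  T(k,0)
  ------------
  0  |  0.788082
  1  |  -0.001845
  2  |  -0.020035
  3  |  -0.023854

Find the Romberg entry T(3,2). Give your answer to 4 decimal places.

Richardson extrapolation on the trapezoidal column (denominator 4−1=3):
T(2,1) = -0.020035 + (-0.020035 − (-0.001845))/3 = -0.026098
T(3,1) = (4·(-0.023854) − (-0.020035)) / 3 = -0.025127
T(3,2) = (16·(-0.025127) − (-0.026098)) / 15 = -0.025062
(Column j=1 coincides with Simpson's rule on the same nodes.)

-0.0251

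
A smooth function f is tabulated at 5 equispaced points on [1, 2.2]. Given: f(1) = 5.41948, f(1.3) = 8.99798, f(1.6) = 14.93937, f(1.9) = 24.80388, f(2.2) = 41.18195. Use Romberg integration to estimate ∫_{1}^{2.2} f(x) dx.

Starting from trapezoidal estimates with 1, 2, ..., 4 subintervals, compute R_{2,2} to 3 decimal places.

21.162

R_{0,0} (trapezoid, 1 panel, h=1.2000): 27.96086
R_{1,0} (trapezoid, 2 panels, h=0.6000): 22.94405
R_{2,0} (trapezoid, 4 panels, h=0.3000): 21.61258
R_{1,1} = 22.94405 + (22.94405 − 27.96086)/3 = 21.27178
R_{2,1} = 21.61258 + (21.61258 − 22.94405)/3 = 21.16876
R_{2,2} = 21.16876 + (21.16876 − 21.27178)/15 = 21.16189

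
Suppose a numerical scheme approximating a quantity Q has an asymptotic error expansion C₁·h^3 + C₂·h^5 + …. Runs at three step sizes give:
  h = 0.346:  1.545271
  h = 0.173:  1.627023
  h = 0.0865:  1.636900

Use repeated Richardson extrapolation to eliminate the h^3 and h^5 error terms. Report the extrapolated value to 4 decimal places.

First eliminate the h^3 term (factor 2^3 = 8):
  B₁ = (8·1.627023 − 1.545271)/7 = 1.638702
  B₂ = (8·1.636900 − 1.627023)/7 = 1.638311
Then eliminate the h^5 term (factor 2^5 = 32):
  (32·1.638311 − 1.638702)/31 = 1.638298

1.6383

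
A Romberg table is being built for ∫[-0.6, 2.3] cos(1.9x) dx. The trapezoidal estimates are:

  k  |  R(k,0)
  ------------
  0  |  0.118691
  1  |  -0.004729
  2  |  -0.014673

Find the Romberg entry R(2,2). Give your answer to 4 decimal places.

-0.0161

Richardson extrapolation on the trapezoidal column (denominator 4−1=3):
R(1,1) = (4·(-0.004729) − 0.118691) / 3 = -0.045869
R(2,1) = (4·(-0.014673) − (-0.004729)) / 3 = -0.017988
R(2,2) = (16·(-0.017988) − (-0.045869)) / 15 = -0.016129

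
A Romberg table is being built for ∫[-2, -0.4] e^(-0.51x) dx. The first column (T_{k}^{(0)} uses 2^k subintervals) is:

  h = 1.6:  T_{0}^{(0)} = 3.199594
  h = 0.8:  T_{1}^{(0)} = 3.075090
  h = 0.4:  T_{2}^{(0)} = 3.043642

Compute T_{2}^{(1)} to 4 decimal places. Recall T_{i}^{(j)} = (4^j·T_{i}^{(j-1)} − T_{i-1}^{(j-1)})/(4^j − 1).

3.0332

Richardson extrapolation on the trapezoidal column (denominator 4−1=3):
T_{2}^{(1)} = (4·3.043642 − 3.075090) / 3 = 3.033159
(Column j=1 coincides with Simpson's rule on the same nodes.)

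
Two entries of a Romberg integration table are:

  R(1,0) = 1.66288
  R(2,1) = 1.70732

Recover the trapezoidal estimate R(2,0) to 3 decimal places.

1.696

From R(2,1) = (4·R(2,0) − R(1,0))/3, solve for R(2,0):
4·R(2,0) = 3·1.70732 + 1.66288 = 6.78484
R(2,0) = 1.69621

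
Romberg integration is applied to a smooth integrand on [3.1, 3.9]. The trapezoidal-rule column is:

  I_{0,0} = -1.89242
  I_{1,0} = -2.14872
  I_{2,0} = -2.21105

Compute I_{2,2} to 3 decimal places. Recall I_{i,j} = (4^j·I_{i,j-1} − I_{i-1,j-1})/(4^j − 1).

-2.232

Richardson extrapolation on the trapezoidal column (denominator 4−1=3):
I_{1,1} = (4·(-2.14872) − (-1.89242)) / 3 = -2.23415
I_{2,1} = -2.21105 + (-2.21105 − (-2.14872))/3 = -2.23183
I_{2,2} = (16·(-2.23183) − (-2.23415)) / 15 = -2.23168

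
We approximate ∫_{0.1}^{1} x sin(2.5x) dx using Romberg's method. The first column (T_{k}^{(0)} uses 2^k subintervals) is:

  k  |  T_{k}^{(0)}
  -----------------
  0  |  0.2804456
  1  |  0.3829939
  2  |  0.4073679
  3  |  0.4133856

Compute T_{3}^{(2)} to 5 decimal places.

Richardson extrapolation on the trapezoidal column (denominator 4−1=3):
T_{2}^{(1)} = 0.4073679 + (0.4073679 − 0.3829939)/3 = 0.4154926
T_{3}^{(1)} = 0.4133856 + (0.4133856 − 0.4073679)/3 = 0.4153915
T_{3}^{(2)} = (16·0.4153915 − 0.4154926) / 15 = 0.4153848

0.41538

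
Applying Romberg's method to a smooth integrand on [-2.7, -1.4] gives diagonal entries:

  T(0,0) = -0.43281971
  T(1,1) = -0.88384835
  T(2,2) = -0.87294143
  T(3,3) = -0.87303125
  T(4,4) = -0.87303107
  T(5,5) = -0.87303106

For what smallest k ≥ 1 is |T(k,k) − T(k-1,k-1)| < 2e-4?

|T(1,1) − T(0,0)| = 0.45102864 ≥ 2e-4
|T(2,2) − T(1,1)| = 0.01090692 ≥ 2e-4
|T(3,3) − T(2,2)| = 0.00008982 < 2e-4

k = 3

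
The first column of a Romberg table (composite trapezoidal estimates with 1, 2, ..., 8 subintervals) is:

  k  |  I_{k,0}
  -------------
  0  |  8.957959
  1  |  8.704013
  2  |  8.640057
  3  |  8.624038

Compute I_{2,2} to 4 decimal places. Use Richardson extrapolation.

Richardson extrapolation on the trapezoidal column (denominator 4−1=3):
I_{1,1} = 8.704013 + (8.704013 − 8.957959)/3 = 8.619364
I_{2,1} = 8.640057 + (8.640057 − 8.704013)/3 = 8.618738
I_{2,2} = 8.618738 + (8.618738 − 8.619364)/15 = 8.618696

8.6187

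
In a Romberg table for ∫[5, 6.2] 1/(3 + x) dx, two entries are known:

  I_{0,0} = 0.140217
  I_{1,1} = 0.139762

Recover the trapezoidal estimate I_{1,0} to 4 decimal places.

From I_{1,1} = (4·I_{1,0} − I_{0,0})/3, solve for I_{1,0}:
4·I_{1,0} = 3·0.139762 + 0.140217 = 0.559503
I_{1,0} = 0.139876

0.1399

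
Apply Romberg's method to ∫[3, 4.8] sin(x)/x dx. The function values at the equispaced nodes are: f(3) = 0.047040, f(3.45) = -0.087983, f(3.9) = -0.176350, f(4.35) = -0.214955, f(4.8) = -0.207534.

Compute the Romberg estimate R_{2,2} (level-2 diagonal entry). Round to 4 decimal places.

-0.2587

R_{0,0} (trapezoid, 1 panel, h=1.8000): -0.144445
R_{1,0} (trapezoid, 2 panels, h=0.9000): -0.230937
R_{2,0} (trapezoid, 4 panels, h=0.4500): -0.251791
R_{1,1} = -0.230937 + (-0.230937 − (-0.144445))/3 = -0.259768
R_{2,1} = -0.251791 + (-0.251791 − (-0.230937))/3 = -0.258742
R_{2,2} = -0.258742 + (-0.258742 − (-0.259768))/15 = -0.258674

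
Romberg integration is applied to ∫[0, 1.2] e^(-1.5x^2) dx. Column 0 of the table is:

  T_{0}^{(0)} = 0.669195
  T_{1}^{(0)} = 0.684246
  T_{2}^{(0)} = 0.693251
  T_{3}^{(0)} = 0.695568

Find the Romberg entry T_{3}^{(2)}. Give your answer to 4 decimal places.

0.6963

T_{2}^{(1)} = (4·0.693251 − 0.684246) / 3 = 0.696253
T_{3}^{(1)} = 0.695568 + (0.695568 − 0.693251)/3 = 0.696340
T_{3}^{(2)} = 0.696340 + (0.696340 − 0.696253)/15 = 0.696346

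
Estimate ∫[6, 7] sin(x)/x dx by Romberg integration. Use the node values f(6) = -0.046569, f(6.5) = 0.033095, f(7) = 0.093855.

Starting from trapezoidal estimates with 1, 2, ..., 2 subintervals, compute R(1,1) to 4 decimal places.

0.0299

R(0,0) (trapezoid, 1 panel, h=1.0000): 0.023643
R(1,0) (trapezoid, 2 panels, h=0.5000): 0.028369
R(1,1) = 0.028369 + (0.028369 − 0.023643)/3 = 0.029944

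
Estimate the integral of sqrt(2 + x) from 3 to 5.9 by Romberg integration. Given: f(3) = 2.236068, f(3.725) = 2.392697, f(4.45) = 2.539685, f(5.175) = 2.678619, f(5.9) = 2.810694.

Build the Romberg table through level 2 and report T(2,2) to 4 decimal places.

7.3494

T(0,0) (trapezoid, 1 panel, h=2.9000): 7.317805
T(1,0) (trapezoid, 2 panels, h=1.4500): 7.341446
T(2,0) (trapezoid, 4 panels, h=0.7250): 7.347427
T(1,1) = 7.341446 + (7.341446 − 7.317805)/3 = 7.349326
T(2,1) = 7.347427 + (7.347427 − 7.341446)/3 = 7.349421
T(2,2) = 7.349421 + (7.349421 − 7.349326)/15 = 7.349427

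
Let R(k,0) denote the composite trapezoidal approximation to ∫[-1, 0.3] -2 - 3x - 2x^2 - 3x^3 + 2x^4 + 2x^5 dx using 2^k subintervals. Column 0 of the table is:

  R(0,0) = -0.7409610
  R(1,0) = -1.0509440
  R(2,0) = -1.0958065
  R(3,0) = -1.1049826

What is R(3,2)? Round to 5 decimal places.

R(2,1) = -1.0958065 + (-1.0958065 − (-1.0509440))/3 = -1.1107607
R(3,1) = -1.1049826 + (-1.1049826 − (-1.0958065))/3 = -1.1080413
R(3,2) = -1.1080413 + (-1.1080413 − (-1.1107607))/15 = -1.1078600

-1.10786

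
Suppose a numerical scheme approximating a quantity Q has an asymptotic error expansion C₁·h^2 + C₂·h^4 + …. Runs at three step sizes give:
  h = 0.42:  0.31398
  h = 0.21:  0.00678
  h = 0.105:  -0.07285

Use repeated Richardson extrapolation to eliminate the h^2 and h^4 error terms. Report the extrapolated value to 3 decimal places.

First eliminate the h^2 term (factor 2^2 = 4):
  B₁ = (4·0.00678 − 0.31398)/3 = -0.09562
  B₂ = (4·(-0.07285) − 0.00678)/3 = -0.09939
Then eliminate the h^4 term (factor 2^4 = 16):
  (16·(-0.09939) − (-0.09562))/15 = -0.09964

-0.100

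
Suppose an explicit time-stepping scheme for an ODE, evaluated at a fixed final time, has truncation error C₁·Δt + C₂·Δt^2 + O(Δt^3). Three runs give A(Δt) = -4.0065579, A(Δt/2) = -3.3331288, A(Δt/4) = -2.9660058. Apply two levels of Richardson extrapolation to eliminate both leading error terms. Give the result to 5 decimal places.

-2.57861

First eliminate the Δt term (factor 2^1 = 2):
  B₁ = (2·(-3.3331288) − (-4.0065579))/1 = -2.6596997
  B₂ = (2·(-2.9660058) − (-3.3331288))/1 = -2.5988828
Then eliminate the Δt^2 term (factor 2^2 = 4):
  (4·(-2.5988828) − (-2.6596997))/3 = -2.5786105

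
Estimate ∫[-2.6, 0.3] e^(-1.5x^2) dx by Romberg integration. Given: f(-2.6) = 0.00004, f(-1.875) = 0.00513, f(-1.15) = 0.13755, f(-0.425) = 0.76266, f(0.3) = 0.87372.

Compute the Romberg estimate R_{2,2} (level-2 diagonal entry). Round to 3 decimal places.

1.042

R_{0,0} (trapezoid, 1 panel, h=2.9000): 1.26695
R_{1,0} (trapezoid, 2 panels, h=1.4500): 0.83292
R_{2,0} (trapezoid, 4 panels, h=0.7250): 0.97311
R_{1,1} = 0.83292 + (0.83292 − 1.26695)/3 = 0.68824
R_{2,1} = 0.97311 + (0.97311 − 0.83292)/3 = 1.01984
R_{2,2} = 1.01984 + (1.01984 − 0.68824)/15 = 1.04195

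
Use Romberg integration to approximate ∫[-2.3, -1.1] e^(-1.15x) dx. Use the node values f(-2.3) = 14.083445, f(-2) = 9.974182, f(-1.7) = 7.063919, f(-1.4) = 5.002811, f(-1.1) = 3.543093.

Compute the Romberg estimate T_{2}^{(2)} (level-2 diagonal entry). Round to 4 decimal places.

T_{0}^{(0)} (trapezoid, 1 panel, h=1.2000): 10.575923
T_{1}^{(0)} (trapezoid, 2 panels, h=0.6000): 9.526313
T_{2}^{(0)} (trapezoid, 4 panels, h=0.3000): 9.256254
T_{1}^{(1)} = 9.526313 + (9.526313 − 10.575923)/3 = 9.176443
T_{2}^{(1)} = 9.256254 + (9.256254 − 9.526313)/3 = 9.166234
T_{2}^{(2)} = 9.166234 + (9.166234 − 9.176443)/15 = 9.165553

9.1656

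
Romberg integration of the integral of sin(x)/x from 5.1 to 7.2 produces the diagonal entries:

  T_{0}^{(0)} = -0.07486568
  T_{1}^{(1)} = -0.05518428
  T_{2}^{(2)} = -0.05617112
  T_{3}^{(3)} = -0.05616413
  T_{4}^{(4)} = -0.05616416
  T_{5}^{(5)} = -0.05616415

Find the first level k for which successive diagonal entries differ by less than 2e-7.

|T_{1}^{(1)} − T_{0}^{(0)}| = 0.01968140 ≥ 2e-7
|T_{2}^{(2)} − T_{1}^{(1)}| = 0.00098684 ≥ 2e-7
|T_{3}^{(3)} − T_{2}^{(2)}| = 0.00000699 ≥ 2e-7
|T_{4}^{(4)} − T_{3}^{(3)}| = 0.00000003 < 2e-7

k = 4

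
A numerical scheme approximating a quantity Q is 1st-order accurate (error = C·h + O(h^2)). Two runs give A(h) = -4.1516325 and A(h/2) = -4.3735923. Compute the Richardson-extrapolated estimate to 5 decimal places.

-4.59555

Extrapolated value = (2·A(h/2) − A(h)) / (2 − 1)
= (2·(-4.3735923) − (-4.1516325)) / 1
= -4.5955521 / 1 = -4.5955521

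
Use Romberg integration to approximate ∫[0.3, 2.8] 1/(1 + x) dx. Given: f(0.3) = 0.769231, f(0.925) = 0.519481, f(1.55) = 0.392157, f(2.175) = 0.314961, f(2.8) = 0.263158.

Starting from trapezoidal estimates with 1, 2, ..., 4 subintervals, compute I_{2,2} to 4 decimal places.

I_{0,0} (trapezoid, 1 panel, h=2.5000): 1.290486
I_{1,0} (trapezoid, 2 panels, h=1.2500): 1.135439
I_{2,0} (trapezoid, 4 panels, h=0.6250): 1.089246
I_{1,1} = 1.135439 + (1.135439 − 1.290486)/3 = 1.083757
I_{2,1} = 1.089246 + (1.089246 − 1.135439)/3 = 1.073848
I_{2,2} = 1.073848 + (1.073848 − 1.083757)/15 = 1.073187

1.0732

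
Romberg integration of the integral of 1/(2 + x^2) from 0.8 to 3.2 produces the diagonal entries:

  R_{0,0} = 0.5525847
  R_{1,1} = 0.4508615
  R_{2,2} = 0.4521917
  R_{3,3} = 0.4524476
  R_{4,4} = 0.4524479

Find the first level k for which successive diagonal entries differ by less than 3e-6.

k = 4

|R_{1,1} − R_{0,0}| = 0.1017232 ≥ 3e-6
|R_{2,2} − R_{1,1}| = 0.0013302 ≥ 3e-6
|R_{3,3} − R_{2,2}| = 0.0002559 ≥ 3e-6
|R_{4,4} − R_{3,3}| = 0.0000003 < 3e-6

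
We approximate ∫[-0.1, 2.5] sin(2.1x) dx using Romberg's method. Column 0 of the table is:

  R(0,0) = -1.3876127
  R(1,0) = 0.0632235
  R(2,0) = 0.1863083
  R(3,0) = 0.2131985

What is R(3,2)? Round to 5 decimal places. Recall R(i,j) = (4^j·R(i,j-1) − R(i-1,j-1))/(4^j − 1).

R(2,1) = (4·0.1863083 − 0.0632235) / 3 = 0.2273366
R(3,1) = (4·0.2131985 − 0.1863083) / 3 = 0.2221619
R(3,2) = 0.2221619 + (0.2221619 − 0.2273366)/15 = 0.2218169

0.22182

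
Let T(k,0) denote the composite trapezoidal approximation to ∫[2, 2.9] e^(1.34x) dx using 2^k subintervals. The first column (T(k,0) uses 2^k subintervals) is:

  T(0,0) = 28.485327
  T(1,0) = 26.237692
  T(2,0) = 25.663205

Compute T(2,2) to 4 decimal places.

25.4706

T(1,1) = 26.237692 + (26.237692 − 28.485327)/3 = 25.488480
T(2,1) = 25.663205 + (25.663205 − 26.237692)/3 = 25.471709
T(2,2) = (16·25.471709 − 25.488480) / 15 = 25.470591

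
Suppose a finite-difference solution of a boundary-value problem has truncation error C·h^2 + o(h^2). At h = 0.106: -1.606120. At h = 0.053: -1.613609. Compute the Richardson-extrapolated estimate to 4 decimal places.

The leading error scales as h^2; refining by a factor of 2 reduces it by 2^2 = 4.
Extrapolated value = (4·A(h/2) − A(h)) / (4 − 1)
= (4·(-1.613609) − (-1.606120)) / 3
= -4.848316 / 3 = -1.616105

-1.6161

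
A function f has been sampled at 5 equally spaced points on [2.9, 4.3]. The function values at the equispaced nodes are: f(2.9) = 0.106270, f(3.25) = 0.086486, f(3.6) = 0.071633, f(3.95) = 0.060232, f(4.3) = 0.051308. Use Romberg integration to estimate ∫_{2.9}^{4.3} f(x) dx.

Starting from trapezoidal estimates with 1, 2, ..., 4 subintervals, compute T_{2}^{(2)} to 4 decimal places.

T_{0}^{(0)} (trapezoid, 1 panel, h=1.4000): 0.110305
T_{1}^{(0)} (trapezoid, 2 panels, h=0.7000): 0.105295
T_{2}^{(0)} (trapezoid, 4 panels, h=0.3500): 0.103999
T_{1}^{(1)} = 0.105295 + (0.105295 − 0.110305)/3 = 0.103625
T_{2}^{(1)} = 0.103999 + (0.103999 − 0.105295)/3 = 0.103567
T_{2}^{(2)} = 0.103567 + (0.103567 − 0.103625)/15 = 0.103563

0.1036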